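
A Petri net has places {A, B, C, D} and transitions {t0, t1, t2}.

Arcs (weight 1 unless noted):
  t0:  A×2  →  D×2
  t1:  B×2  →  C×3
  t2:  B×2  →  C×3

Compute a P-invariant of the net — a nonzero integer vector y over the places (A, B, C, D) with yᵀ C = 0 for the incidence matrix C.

Incidence matrix C (rows=places, cols=transitions):
       t0   t1   t2
    A  -2    0    0
    B   0   -2   -2
    C   0    3    3
    D   2    0    0

Candidate y = [0, 3, 2, 0]; check y·C column-wise:
  col t0: 0·-2 + 3·0 + 2·0 + 0·2 = 0
  col t1: 3·-2 + 2·3 = 0
  col t2: 3·-2 + 2·3 = 0

y = (A:0, B:3, C:2, D:0)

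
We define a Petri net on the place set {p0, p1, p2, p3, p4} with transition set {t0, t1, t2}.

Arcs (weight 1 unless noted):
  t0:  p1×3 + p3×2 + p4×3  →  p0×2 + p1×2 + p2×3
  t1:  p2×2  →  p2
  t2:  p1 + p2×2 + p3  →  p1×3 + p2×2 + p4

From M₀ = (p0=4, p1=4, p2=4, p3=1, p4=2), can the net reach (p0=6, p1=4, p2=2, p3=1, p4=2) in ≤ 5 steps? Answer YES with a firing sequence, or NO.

depth 0: 1 marking
depth 1: 3 markings reached so far
depth 2: 5 markings reached so far
depth 3: 7 markings reached so far
depth 4: 8 markings reached so far
depth 5: 8 markings reached so far
(frontier empty at depth 5; search complete)
target is not among the 8 markings reachable within 5 steps

NO — not reachable within 5 firings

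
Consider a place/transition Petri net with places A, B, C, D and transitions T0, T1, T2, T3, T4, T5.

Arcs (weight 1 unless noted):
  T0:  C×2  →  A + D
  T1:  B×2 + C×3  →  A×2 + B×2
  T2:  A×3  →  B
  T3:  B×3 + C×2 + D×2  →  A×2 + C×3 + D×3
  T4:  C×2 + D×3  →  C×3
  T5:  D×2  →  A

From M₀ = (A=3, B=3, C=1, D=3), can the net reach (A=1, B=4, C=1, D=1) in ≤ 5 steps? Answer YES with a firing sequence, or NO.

YES — reachable via ⟨T2, T5⟩ (2 firings)

step 1: fire T2:  (A=3, B=3, C=1, D=3) → (A=0, B=4, C=1, D=3)
step 2: fire T5:  (A=0, B=4, C=1, D=3) → (A=1, B=4, C=1, D=1)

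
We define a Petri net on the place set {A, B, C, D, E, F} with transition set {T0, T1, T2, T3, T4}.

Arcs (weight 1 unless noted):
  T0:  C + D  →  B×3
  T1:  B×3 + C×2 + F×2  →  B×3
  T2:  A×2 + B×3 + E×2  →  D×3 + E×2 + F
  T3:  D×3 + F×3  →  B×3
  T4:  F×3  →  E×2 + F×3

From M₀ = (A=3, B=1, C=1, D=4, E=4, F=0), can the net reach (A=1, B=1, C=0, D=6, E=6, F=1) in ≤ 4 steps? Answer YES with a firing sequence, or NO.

depth 0: 1 marking
depth 1: 2 markings reached so far
depth 2: 3 markings reached so far
depth 3: 3 markings reached so far
(frontier empty at depth 3; search complete)
target is not among the 3 markings reachable within 4 steps

NO — not reachable within 4 firings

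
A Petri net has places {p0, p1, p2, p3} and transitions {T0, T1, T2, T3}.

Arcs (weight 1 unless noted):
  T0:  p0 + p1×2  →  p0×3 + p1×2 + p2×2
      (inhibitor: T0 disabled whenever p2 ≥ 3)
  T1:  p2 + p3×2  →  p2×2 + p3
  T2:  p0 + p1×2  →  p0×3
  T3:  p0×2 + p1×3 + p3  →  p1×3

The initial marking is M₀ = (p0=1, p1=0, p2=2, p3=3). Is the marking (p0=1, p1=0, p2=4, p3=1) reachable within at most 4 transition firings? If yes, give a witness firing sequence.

step 1: fire T1:  (p0=1, p1=0, p2=2, p3=3) → (p0=1, p1=0, p2=3, p3=2)
step 2: fire T1:  (p0=1, p1=0, p2=3, p3=2) → (p0=1, p1=0, p2=4, p3=1)

YES — reachable via ⟨T1, T1⟩ (2 firings)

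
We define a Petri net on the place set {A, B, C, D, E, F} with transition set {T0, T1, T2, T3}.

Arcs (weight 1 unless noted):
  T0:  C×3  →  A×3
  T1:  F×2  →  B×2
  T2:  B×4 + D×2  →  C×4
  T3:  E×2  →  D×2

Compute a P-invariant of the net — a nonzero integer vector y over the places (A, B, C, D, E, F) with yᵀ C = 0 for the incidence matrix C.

Incidence matrix C (rows=places, cols=transitions):
       T0   T1   T2   T3
    A   3    0    0    0
    B   0    2   -4    0
    C  -3    0    4    0
    D   0    0   -2    2
    E   0    0    0   -2
    F   0   -2    0    0

Candidate y = [1, 0, 1, 2, 2, 0]; check y·C column-wise:
  col T0: 1·3 + 1·-3 + 2·0 + 2·0 = 0
  col T1: 1·0 + 0·2 + 1·0 + 2·0 + 2·0 + 0·-2 = 0
  col T2: 1·0 + 0·-4 + 1·4 + 2·-2 + 2·0 = 0
  col T3: 1·0 + 1·0 + 2·2 + 2·-2 = 0

y = (A:1, B:0, C:1, D:2, E:2, F:0)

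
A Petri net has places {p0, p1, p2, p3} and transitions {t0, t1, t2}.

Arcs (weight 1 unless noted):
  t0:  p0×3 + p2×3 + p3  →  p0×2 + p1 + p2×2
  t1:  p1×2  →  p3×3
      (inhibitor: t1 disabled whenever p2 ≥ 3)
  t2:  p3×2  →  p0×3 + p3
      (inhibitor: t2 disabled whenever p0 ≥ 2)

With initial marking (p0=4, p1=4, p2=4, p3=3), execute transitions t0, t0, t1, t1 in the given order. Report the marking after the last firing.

(p0=2, p1=2, p2=2, p3=7)

step 1: fire t0:  (p0=4, p1=4, p2=4, p3=3) → (p0=3, p1=5, p2=3, p3=2)
step 2: fire t0:  (p0=3, p1=5, p2=3, p3=2) → (p0=2, p1=6, p2=2, p3=1)
step 3: fire t1:  (p0=2, p1=6, p2=2, p3=1) → (p0=2, p1=4, p2=2, p3=4)
step 4: fire t1:  (p0=2, p1=4, p2=2, p3=4) → (p0=2, p1=2, p2=2, p3=7)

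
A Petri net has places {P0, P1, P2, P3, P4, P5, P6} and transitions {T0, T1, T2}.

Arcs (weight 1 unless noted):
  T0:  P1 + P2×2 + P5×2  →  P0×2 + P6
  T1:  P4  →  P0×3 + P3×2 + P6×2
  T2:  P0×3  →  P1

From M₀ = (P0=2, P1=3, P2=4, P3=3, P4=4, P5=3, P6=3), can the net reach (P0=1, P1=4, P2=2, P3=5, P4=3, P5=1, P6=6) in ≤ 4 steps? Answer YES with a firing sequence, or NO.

YES — reachable via ⟨T0, T1, T2, T2⟩ (4 firings)

step 1: fire T0:  (P0=2, P1=3, P2=4, P3=3, P4=4, P5=3, P6=3) → (P0=4, P1=2, P2=2, P3=3, P4=4, P5=1, P6=4)
step 2: fire T1:  (P0=4, P1=2, P2=2, P3=3, P4=4, P5=1, P6=4) → (P0=7, P1=2, P2=2, P3=5, P4=3, P5=1, P6=6)
step 3: fire T2:  (P0=7, P1=2, P2=2, P3=5, P4=3, P5=1, P6=6) → (P0=4, P1=3, P2=2, P3=5, P4=3, P5=1, P6=6)
step 4: fire T2:  (P0=4, P1=3, P2=2, P3=5, P4=3, P5=1, P6=6) → (P0=1, P1=4, P2=2, P3=5, P4=3, P5=1, P6=6)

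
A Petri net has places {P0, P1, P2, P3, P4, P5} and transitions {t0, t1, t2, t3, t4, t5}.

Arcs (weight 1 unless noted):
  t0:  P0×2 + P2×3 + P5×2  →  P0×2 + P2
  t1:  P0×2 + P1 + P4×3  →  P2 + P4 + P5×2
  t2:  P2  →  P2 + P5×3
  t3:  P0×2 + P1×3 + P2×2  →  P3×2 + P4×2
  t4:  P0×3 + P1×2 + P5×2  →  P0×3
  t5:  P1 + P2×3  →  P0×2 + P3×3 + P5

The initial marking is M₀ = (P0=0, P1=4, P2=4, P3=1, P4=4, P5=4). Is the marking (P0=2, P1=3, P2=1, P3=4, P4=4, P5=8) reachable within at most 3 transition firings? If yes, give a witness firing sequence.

YES — reachable via ⟨t2, t5⟩ (2 firings)

step 1: fire t2:  (P0=0, P1=4, P2=4, P3=1, P4=4, P5=4) → (P0=0, P1=4, P2=4, P3=1, P4=4, P5=7)
step 2: fire t5:  (P0=0, P1=4, P2=4, P3=1, P4=4, P5=7) → (P0=2, P1=3, P2=1, P3=4, P4=4, P5=8)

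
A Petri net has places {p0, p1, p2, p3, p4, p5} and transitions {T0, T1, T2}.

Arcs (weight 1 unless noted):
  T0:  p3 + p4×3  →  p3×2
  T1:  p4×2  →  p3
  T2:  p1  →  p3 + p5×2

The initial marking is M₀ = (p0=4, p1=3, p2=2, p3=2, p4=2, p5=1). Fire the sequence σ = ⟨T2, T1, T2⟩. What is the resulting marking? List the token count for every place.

step 1: fire T2:  (p0=4, p1=3, p2=2, p3=2, p4=2, p5=1) → (p0=4, p1=2, p2=2, p3=3, p4=2, p5=3)
step 2: fire T1:  (p0=4, p1=2, p2=2, p3=3, p4=2, p5=3) → (p0=4, p1=2, p2=2, p3=4, p4=0, p5=3)
step 3: fire T2:  (p0=4, p1=2, p2=2, p3=4, p4=0, p5=3) → (p0=4, p1=1, p2=2, p3=5, p4=0, p5=5)

(p0=4, p1=1, p2=2, p3=5, p4=0, p5=5)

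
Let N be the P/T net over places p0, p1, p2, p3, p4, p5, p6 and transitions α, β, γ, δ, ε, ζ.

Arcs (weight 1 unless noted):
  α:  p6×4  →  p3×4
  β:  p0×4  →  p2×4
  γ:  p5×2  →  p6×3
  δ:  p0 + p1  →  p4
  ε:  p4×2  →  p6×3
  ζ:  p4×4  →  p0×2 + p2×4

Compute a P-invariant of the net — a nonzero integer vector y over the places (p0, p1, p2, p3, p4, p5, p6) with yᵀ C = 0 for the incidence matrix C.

y = (p0:2, p1:1, p2:2, p3:2, p4:3, p5:3, p6:2)

Incidence matrix C (rows=places, cols=transitions):
        α    β    γ    δ    ε    ζ
   p0   0   -4    0   -1    0    2
   p1   0    0    0   -1    0    0
   p2   0    4    0    0    0    4
   p3   4    0    0    0    0    0
   p4   0    0    0    1   -2   -4
   p5   0    0   -2    0    0    0
   p6  -4    0    3    0    3    0

Candidate y = [2, 1, 2, 2, 3, 3, 2]; check y·C column-wise:
  col α: 2·0 + 1·0 + 2·0 + 2·4 + 3·0 + 3·0 + 2·-4 = 0
  col β: 2·-4 + 1·0 + 2·4 + 2·0 + 3·0 + 3·0 + 2·0 = 0
  col γ: 2·0 + 1·0 + 2·0 + 2·0 + 3·0 + 3·-2 + 2·3 = 0
  col δ: 2·-1 + 1·-1 + 2·0 + 2·0 + 3·1 + 3·0 + 2·0 = 0
  col ε: 2·0 + 1·0 + 2·0 + 2·0 + 3·-2 + 3·0 + 2·3 = 0
  col ζ: 2·2 + 1·0 + 2·4 + 2·0 + 3·-4 + 3·0 + 2·0 = 0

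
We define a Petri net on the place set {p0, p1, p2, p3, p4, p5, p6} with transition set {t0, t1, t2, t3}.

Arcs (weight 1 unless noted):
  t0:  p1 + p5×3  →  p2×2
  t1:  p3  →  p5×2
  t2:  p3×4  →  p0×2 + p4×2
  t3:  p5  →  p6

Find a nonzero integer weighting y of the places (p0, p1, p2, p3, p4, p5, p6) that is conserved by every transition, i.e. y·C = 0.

Incidence matrix C (rows=places, cols=transitions):
       t0   t1   t2   t3
   p0   0    0    2    0
   p1  -1    0    0    0
   p2   2    0    0    0
   p3   0   -1   -4    0
   p4   0    0    2    0
   p5  -3    2    0   -1
   p6   0    0    0    1

Candidate y = [0, 2, 1, 0, 0, 0, 0]; check y·C column-wise:
  col t0: 2·-1 + 1·2 + 0·-3 = 0
  col t1: 2·0 + 1·0 + 0·-1 + 0·2 = 0
  col t2: 0·2 + 2·0 + 1·0 + 0·-4 + 0·2 = 0
  col t3: 2·0 + 1·0 + 0·-1 + 0·1 = 0

y = (p0:0, p1:2, p2:1, p3:0, p4:0, p5:0, p6:0)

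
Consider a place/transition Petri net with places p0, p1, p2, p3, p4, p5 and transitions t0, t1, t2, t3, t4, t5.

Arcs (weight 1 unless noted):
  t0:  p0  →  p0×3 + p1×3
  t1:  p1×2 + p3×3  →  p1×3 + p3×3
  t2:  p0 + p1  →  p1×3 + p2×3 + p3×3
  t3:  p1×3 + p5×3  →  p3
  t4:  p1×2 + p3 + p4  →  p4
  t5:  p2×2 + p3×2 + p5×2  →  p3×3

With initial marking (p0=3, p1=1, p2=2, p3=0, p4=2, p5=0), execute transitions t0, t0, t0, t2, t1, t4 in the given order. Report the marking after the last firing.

(p0=8, p1=11, p2=5, p3=2, p4=2, p5=0)

step 1: fire t0:  (p0=3, p1=1, p2=2, p3=0, p4=2, p5=0) → (p0=5, p1=4, p2=2, p3=0, p4=2, p5=0)
step 2: fire t0:  (p0=5, p1=4, p2=2, p3=0, p4=2, p5=0) → (p0=7, p1=7, p2=2, p3=0, p4=2, p5=0)
step 3: fire t0:  (p0=7, p1=7, p2=2, p3=0, p4=2, p5=0) → (p0=9, p1=10, p2=2, p3=0, p4=2, p5=0)
step 4: fire t2:  (p0=9, p1=10, p2=2, p3=0, p4=2, p5=0) → (p0=8, p1=12, p2=5, p3=3, p4=2, p5=0)
step 5: fire t1:  (p0=8, p1=12, p2=5, p3=3, p4=2, p5=0) → (p0=8, p1=13, p2=5, p3=3, p4=2, p5=0)
step 6: fire t4:  (p0=8, p1=13, p2=5, p3=3, p4=2, p5=0) → (p0=8, p1=11, p2=5, p3=2, p4=2, p5=0)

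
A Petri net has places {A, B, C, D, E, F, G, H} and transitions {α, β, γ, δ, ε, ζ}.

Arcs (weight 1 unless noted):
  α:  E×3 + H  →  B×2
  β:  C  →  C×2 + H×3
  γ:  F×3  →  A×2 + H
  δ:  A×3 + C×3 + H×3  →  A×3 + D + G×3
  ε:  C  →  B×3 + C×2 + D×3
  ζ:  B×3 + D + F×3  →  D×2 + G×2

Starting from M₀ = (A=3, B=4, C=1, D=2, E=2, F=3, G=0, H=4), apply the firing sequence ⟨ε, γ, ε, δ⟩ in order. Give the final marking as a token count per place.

step 1: fire ε:  (A=3, B=4, C=1, D=2, E=2, F=3, G=0, H=4) → (A=3, B=7, C=2, D=5, E=2, F=3, G=0, H=4)
step 2: fire γ:  (A=3, B=7, C=2, D=5, E=2, F=3, G=0, H=4) → (A=5, B=7, C=2, D=5, E=2, F=0, G=0, H=5)
step 3: fire ε:  (A=5, B=7, C=2, D=5, E=2, F=0, G=0, H=5) → (A=5, B=10, C=3, D=8, E=2, F=0, G=0, H=5)
step 4: fire δ:  (A=5, B=10, C=3, D=8, E=2, F=0, G=0, H=5) → (A=5, B=10, C=0, D=9, E=2, F=0, G=3, H=2)

(A=5, B=10, C=0, D=9, E=2, F=0, G=3, H=2)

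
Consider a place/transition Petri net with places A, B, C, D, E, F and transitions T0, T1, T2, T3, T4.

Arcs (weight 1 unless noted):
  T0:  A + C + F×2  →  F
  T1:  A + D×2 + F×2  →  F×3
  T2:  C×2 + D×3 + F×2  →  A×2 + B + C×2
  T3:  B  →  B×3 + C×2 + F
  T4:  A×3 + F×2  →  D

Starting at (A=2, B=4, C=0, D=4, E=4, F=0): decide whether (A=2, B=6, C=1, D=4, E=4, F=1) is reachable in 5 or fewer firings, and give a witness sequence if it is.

depth 0: 1 marking
depth 1: 2 markings reached so far
depth 2: 3 markings reached so far
depth 3: 7 markings reached so far
depth 4: 13 markings reached so far
depth 5: 21 markings reached so far
target is not among the 21 markings reachable within 5 steps

NO — not reachable within 5 firings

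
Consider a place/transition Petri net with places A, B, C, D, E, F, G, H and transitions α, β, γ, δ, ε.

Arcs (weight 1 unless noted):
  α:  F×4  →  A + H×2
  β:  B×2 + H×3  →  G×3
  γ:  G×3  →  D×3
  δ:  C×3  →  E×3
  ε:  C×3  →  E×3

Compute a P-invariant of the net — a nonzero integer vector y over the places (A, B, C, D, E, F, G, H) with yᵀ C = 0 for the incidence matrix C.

Incidence matrix C (rows=places, cols=transitions):
        α    β    γ    δ    ε
    A   1    0    0    0    0
    B   0   -2    0    0    0
    C   0    0    0   -3   -3
    D   0    0    3    0    0
    E   0    0    0    3    3
    F  -4    0    0    0    0
    G   0    3   -3    0    0
    H   2   -3    0    0    0

Candidate y = [0, 0, 1, 0, 1, 0, 0, 0]; check y·C column-wise:
  col α: 0·1 + 1·0 + 1·0 + 0·-4 + 0·2 = 0
  col β: 0·-2 + 1·0 + 1·0 + 0·3 + 0·-3 = 0
  col γ: 1·0 + 0·3 + 1·0 + 0·-3 = 0
  col δ: 1·-3 + 1·3 = 0
  col ε: 1·-3 + 1·3 = 0

y = (A:0, B:0, C:1, D:0, E:1, F:0, G:0, H:0)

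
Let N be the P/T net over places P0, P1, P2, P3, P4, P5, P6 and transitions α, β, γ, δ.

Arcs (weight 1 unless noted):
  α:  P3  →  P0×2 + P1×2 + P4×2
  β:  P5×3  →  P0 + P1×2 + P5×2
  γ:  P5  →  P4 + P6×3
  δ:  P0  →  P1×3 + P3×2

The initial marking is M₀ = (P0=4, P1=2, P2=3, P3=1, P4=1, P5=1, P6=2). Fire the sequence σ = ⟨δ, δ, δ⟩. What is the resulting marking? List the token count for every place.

(P0=1, P1=11, P2=3, P3=7, P4=1, P5=1, P6=2)

step 1: fire δ:  (P0=4, P1=2, P2=3, P3=1, P4=1, P5=1, P6=2) → (P0=3, P1=5, P2=3, P3=3, P4=1, P5=1, P6=2)
step 2: fire δ:  (P0=3, P1=5, P2=3, P3=3, P4=1, P5=1, P6=2) → (P0=2, P1=8, P2=3, P3=5, P4=1, P5=1, P6=2)
step 3: fire δ:  (P0=2, P1=8, P2=3, P3=5, P4=1, P5=1, P6=2) → (P0=1, P1=11, P2=3, P3=7, P4=1, P5=1, P6=2)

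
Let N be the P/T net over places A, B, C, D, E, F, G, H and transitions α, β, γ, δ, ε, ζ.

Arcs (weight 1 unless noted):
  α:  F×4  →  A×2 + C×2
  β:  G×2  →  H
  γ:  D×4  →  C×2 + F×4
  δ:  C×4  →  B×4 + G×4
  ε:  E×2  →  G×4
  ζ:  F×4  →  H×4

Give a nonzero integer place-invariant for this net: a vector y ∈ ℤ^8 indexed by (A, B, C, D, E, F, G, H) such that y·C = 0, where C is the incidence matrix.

y = (A:2, B:-2, C:-2, D:-1, E:0, F:0, G:0, H:0)

Incidence matrix C (rows=places, cols=transitions):
        α    β    γ    δ    ε    ζ
    A   2    0    0    0    0    0
    B   0    0    0    4    0    0
    C   2    0    2   -4    0    0
    D   0    0   -4    0    0    0
    E   0    0    0    0   -2    0
    F  -4    0    4    0    0   -4
    G   0   -2    0    4    4    0
    H   0    1    0    0    0    4

Candidate y = [2, -2, -2, -1, 0, 0, 0, 0]; check y·C column-wise:
  col α: 2·2 + -2·0 + -2·2 + -1·0 + 0·-4 = 0
  col β: 2·0 + -2·0 + -2·0 + -1·0 + 0·-2 + 0·1 = 0
  col γ: 2·0 + -2·0 + -2·2 + -1·-4 + 0·4 = 0
  col δ: 2·0 + -2·4 + -2·-4 + -1·0 + 0·4 = 0
  col ε: 2·0 + -2·0 + -2·0 + -1·0 + 0·-2 + 0·4 = 0
  col ζ: 2·0 + -2·0 + -2·0 + -1·0 + 0·-4 + 0·4 = 0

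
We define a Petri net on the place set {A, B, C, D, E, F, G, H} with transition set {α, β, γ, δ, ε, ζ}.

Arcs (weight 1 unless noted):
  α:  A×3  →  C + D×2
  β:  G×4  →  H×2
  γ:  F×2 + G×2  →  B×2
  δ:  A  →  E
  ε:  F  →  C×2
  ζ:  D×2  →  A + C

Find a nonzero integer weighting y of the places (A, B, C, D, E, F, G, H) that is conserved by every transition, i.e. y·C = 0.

y = (A:1, B:2, C:1, D:1, E:1, F:2, G:0, H:0)

Incidence matrix C (rows=places, cols=transitions):
        α    β    γ    δ    ε    ζ
    A  -3    0    0   -1    0    1
    B   0    0    2    0    0    0
    C   1    0    0    0    2    1
    D   2    0    0    0    0   -2
    E   0    0    0    1    0    0
    F   0    0   -2    0   -1    0
    G   0   -4   -2    0    0    0
    H   0    2    0    0    0    0

Candidate y = [1, 2, 1, 1, 1, 2, 0, 0]; check y·C column-wise:
  col α: 1·-3 + 2·0 + 1·1 + 1·2 + 1·0 + 2·0 = 0
  col β: 1·0 + 2·0 + 1·0 + 1·0 + 1·0 + 2·0 + 0·-4 + 0·2 = 0
  col γ: 1·0 + 2·2 + 1·0 + 1·0 + 1·0 + 2·-2 + 0·-2 = 0
  col δ: 1·-1 + 2·0 + 1·0 + 1·0 + 1·1 + 2·0 = 0
  col ε: 1·0 + 2·0 + 1·2 + 1·0 + 1·0 + 2·-1 = 0
  col ζ: 1·1 + 2·0 + 1·1 + 1·-2 + 1·0 + 2·0 = 0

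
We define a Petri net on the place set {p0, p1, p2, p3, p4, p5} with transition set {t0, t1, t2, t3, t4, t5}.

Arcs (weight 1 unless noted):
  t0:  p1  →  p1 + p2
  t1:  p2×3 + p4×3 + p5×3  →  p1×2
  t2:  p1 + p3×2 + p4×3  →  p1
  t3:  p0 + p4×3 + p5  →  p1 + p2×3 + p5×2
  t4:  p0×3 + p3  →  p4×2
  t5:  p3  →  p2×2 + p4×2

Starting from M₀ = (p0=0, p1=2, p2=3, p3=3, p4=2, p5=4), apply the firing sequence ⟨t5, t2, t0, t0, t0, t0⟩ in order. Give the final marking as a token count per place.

(p0=0, p1=2, p2=9, p3=0, p4=1, p5=4)

step 1: fire t5:  (p0=0, p1=2, p2=3, p3=3, p4=2, p5=4) → (p0=0, p1=2, p2=5, p3=2, p4=4, p5=4)
step 2: fire t2:  (p0=0, p1=2, p2=5, p3=2, p4=4, p5=4) → (p0=0, p1=2, p2=5, p3=0, p4=1, p5=4)
step 3: fire t0:  (p0=0, p1=2, p2=5, p3=0, p4=1, p5=4) → (p0=0, p1=2, p2=6, p3=0, p4=1, p5=4)
step 4: fire t0:  (p0=0, p1=2, p2=6, p3=0, p4=1, p5=4) → (p0=0, p1=2, p2=7, p3=0, p4=1, p5=4)
step 5: fire t0:  (p0=0, p1=2, p2=7, p3=0, p4=1, p5=4) → (p0=0, p1=2, p2=8, p3=0, p4=1, p5=4)
step 6: fire t0:  (p0=0, p1=2, p2=8, p3=0, p4=1, p5=4) → (p0=0, p1=2, p2=9, p3=0, p4=1, p5=4)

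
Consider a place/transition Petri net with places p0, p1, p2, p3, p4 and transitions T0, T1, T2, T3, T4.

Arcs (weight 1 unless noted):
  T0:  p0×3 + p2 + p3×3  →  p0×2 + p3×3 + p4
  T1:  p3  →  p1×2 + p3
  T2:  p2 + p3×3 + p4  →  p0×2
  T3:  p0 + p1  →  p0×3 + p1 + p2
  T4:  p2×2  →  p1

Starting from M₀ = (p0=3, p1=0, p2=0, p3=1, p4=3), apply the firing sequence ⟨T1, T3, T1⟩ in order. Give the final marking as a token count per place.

(p0=5, p1=4, p2=1, p3=1, p4=3)

step 1: fire T1:  (p0=3, p1=0, p2=0, p3=1, p4=3) → (p0=3, p1=2, p2=0, p3=1, p4=3)
step 2: fire T3:  (p0=3, p1=2, p2=0, p3=1, p4=3) → (p0=5, p1=2, p2=1, p3=1, p4=3)
step 3: fire T1:  (p0=5, p1=2, p2=1, p3=1, p4=3) → (p0=5, p1=4, p2=1, p3=1, p4=3)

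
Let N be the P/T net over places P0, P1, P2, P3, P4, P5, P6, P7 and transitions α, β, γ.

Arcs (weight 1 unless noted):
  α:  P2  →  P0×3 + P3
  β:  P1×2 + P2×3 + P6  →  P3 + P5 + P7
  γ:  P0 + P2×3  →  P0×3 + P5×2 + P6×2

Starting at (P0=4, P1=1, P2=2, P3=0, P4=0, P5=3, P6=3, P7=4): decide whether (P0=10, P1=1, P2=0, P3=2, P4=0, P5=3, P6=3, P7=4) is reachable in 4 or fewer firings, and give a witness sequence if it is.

step 1: fire α:  (P0=4, P1=1, P2=2, P3=0, P4=0, P5=3, P6=3, P7=4) → (P0=7, P1=1, P2=1, P3=1, P4=0, P5=3, P6=3, P7=4)
step 2: fire α:  (P0=7, P1=1, P2=1, P3=1, P4=0, P5=3, P6=3, P7=4) → (P0=10, P1=1, P2=0, P3=2, P4=0, P5=3, P6=3, P7=4)

YES — reachable via ⟨α, α⟩ (2 firings)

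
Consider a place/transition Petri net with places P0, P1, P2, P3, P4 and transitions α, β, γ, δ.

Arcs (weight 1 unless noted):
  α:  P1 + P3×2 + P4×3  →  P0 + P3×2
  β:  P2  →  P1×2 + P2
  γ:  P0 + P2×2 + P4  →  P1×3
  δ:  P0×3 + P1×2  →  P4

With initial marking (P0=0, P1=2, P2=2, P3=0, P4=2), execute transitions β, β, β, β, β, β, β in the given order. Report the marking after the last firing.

step 1: fire β:  (P0=0, P1=2, P2=2, P3=0, P4=2) → (P0=0, P1=4, P2=2, P3=0, P4=2)
step 2: fire β:  (P0=0, P1=4, P2=2, P3=0, P4=2) → (P0=0, P1=6, P2=2, P3=0, P4=2)
step 3: fire β:  (P0=0, P1=6, P2=2, P3=0, P4=2) → (P0=0, P1=8, P2=2, P3=0, P4=2)
step 4: fire β:  (P0=0, P1=8, P2=2, P3=0, P4=2) → (P0=0, P1=10, P2=2, P3=0, P4=2)
step 5: fire β:  (P0=0, P1=10, P2=2, P3=0, P4=2) → (P0=0, P1=12, P2=2, P3=0, P4=2)
step 6: fire β:  (P0=0, P1=12, P2=2, P3=0, P4=2) → (P0=0, P1=14, P2=2, P3=0, P4=2)
step 7: fire β:  (P0=0, P1=14, P2=2, P3=0, P4=2) → (P0=0, P1=16, P2=2, P3=0, P4=2)

(P0=0, P1=16, P2=2, P3=0, P4=2)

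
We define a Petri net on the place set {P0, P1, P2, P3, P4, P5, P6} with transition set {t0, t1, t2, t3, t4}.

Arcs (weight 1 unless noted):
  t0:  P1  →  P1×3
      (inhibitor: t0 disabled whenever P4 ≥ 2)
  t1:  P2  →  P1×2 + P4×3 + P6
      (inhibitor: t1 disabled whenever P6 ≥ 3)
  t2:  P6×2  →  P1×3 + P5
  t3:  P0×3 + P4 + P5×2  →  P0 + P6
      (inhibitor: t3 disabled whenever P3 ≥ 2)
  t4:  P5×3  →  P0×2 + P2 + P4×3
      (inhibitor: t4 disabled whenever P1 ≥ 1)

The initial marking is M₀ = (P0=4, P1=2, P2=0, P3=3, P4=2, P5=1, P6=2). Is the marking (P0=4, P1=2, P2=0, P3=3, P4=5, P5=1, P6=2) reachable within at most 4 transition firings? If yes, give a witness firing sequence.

depth 0: 1 marking
depth 1: 2 markings reached so far
depth 2: 2 markings reached so far
(frontier empty at depth 2; search complete)
target is not among the 2 markings reachable within 4 steps

NO — not reachable within 4 firings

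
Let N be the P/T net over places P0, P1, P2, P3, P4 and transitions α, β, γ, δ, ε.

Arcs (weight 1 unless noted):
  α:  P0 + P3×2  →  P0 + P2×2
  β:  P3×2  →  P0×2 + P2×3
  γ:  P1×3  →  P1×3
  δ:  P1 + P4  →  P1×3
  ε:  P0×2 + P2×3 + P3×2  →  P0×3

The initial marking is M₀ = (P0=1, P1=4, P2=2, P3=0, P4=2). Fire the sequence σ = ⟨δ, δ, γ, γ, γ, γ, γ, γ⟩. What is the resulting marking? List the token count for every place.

step 1: fire δ:  (P0=1, P1=4, P2=2, P3=0, P4=2) → (P0=1, P1=6, P2=2, P3=0, P4=1)
step 2: fire δ:  (P0=1, P1=6, P2=2, P3=0, P4=1) → (P0=1, P1=8, P2=2, P3=0, P4=0)
step 3: fire γ:  (P0=1, P1=8, P2=2, P3=0, P4=0) → (P0=1, P1=8, P2=2, P3=0, P4=0)
step 4: fire γ:  (P0=1, P1=8, P2=2, P3=0, P4=0) → (P0=1, P1=8, P2=2, P3=0, P4=0)
step 5: fire γ:  (P0=1, P1=8, P2=2, P3=0, P4=0) → (P0=1, P1=8, P2=2, P3=0, P4=0)
step 6: fire γ:  (P0=1, P1=8, P2=2, P3=0, P4=0) → (P0=1, P1=8, P2=2, P3=0, P4=0)
step 7: fire γ:  (P0=1, P1=8, P2=2, P3=0, P4=0) → (P0=1, P1=8, P2=2, P3=0, P4=0)
step 8: fire γ:  (P0=1, P1=8, P2=2, P3=0, P4=0) → (P0=1, P1=8, P2=2, P3=0, P4=0)

(P0=1, P1=8, P2=2, P3=0, P4=0)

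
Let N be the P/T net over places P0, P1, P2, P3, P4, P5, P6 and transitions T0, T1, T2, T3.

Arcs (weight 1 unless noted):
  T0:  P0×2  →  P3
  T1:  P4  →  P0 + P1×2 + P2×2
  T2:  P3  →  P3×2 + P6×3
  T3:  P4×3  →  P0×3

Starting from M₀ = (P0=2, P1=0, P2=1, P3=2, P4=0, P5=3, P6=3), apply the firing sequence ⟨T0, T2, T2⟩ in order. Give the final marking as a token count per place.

step 1: fire T0:  (P0=2, P1=0, P2=1, P3=2, P4=0, P5=3, P6=3) → (P0=0, P1=0, P2=1, P3=3, P4=0, P5=3, P6=3)
step 2: fire T2:  (P0=0, P1=0, P2=1, P3=3, P4=0, P5=3, P6=3) → (P0=0, P1=0, P2=1, P3=4, P4=0, P5=3, P6=6)
step 3: fire T2:  (P0=0, P1=0, P2=1, P3=4, P4=0, P5=3, P6=6) → (P0=0, P1=0, P2=1, P3=5, P4=0, P5=3, P6=9)

(P0=0, P1=0, P2=1, P3=5, P4=0, P5=3, P6=9)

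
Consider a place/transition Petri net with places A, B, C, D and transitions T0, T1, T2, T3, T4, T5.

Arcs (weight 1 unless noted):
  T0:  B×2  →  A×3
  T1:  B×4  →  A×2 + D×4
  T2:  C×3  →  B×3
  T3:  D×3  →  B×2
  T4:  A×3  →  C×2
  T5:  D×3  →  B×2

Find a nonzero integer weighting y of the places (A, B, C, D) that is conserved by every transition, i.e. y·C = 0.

y = (A:2, B:3, C:3, D:2)

Incidence matrix C (rows=places, cols=transitions):
       T0   T1   T2   T3   T4   T5
    A   3    2    0    0   -3    0
    B  -2   -4    3    2    0    2
    C   0    0   -3    0    2    0
    D   0    4    0   -3    0   -3

Candidate y = [2, 3, 3, 2]; check y·C column-wise:
  col T0: 2·3 + 3·-2 + 3·0 + 2·0 = 0
  col T1: 2·2 + 3·-4 + 3·0 + 2·4 = 0
  col T2: 2·0 + 3·3 + 3·-3 + 2·0 = 0
  col T3: 2·0 + 3·2 + 3·0 + 2·-3 = 0
  col T4: 2·-3 + 3·0 + 3·2 + 2·0 = 0
  col T5: 2·0 + 3·2 + 3·0 + 2·-3 = 0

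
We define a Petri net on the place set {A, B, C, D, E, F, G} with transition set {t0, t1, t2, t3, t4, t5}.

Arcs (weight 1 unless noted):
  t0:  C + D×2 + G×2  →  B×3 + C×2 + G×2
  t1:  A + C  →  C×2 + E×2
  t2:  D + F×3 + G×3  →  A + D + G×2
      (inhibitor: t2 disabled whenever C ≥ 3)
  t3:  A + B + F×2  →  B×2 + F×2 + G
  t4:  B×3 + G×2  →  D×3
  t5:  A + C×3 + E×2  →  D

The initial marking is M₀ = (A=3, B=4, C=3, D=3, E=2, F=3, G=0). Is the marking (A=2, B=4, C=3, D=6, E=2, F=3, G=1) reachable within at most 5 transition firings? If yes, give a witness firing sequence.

depth 0: 1 marking
depth 1: 4 markings reached so far
depth 2: 9 markings reached so far
depth 3: 18 markings reached so far
depth 4: 25 markings reached so far
depth 5: 29 markings reached so far
target is not among the 29 markings reachable within 5 steps

NO — not reachable within 5 firings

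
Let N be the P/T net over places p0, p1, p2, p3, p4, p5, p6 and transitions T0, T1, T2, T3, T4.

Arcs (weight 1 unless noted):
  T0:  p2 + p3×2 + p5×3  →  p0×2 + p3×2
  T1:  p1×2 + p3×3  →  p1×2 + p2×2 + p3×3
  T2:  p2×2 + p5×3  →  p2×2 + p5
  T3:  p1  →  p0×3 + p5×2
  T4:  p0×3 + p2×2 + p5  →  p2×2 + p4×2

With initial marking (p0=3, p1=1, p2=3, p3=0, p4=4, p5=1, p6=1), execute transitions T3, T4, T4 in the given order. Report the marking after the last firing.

(p0=0, p1=0, p2=3, p3=0, p4=8, p5=1, p6=1)

step 1: fire T3:  (p0=3, p1=1, p2=3, p3=0, p4=4, p5=1, p6=1) → (p0=6, p1=0, p2=3, p3=0, p4=4, p5=3, p6=1)
step 2: fire T4:  (p0=6, p1=0, p2=3, p3=0, p4=4, p5=3, p6=1) → (p0=3, p1=0, p2=3, p3=0, p4=6, p5=2, p6=1)
step 3: fire T4:  (p0=3, p1=0, p2=3, p3=0, p4=6, p5=2, p6=1) → (p0=0, p1=0, p2=3, p3=0, p4=8, p5=1, p6=1)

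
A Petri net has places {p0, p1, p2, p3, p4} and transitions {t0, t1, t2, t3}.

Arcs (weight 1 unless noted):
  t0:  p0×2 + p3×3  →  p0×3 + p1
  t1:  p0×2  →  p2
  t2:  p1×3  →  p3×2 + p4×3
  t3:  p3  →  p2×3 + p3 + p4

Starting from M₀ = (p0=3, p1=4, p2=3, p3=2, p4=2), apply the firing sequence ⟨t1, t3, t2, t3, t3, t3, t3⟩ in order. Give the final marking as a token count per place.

(p0=1, p1=1, p2=19, p3=4, p4=10)

step 1: fire t1:  (p0=3, p1=4, p2=3, p3=2, p4=2) → (p0=1, p1=4, p2=4, p3=2, p4=2)
step 2: fire t3:  (p0=1, p1=4, p2=4, p3=2, p4=2) → (p0=1, p1=4, p2=7, p3=2, p4=3)
step 3: fire t2:  (p0=1, p1=4, p2=7, p3=2, p4=3) → (p0=1, p1=1, p2=7, p3=4, p4=6)
step 4: fire t3:  (p0=1, p1=1, p2=7, p3=4, p4=6) → (p0=1, p1=1, p2=10, p3=4, p4=7)
step 5: fire t3:  (p0=1, p1=1, p2=10, p3=4, p4=7) → (p0=1, p1=1, p2=13, p3=4, p4=8)
step 6: fire t3:  (p0=1, p1=1, p2=13, p3=4, p4=8) → (p0=1, p1=1, p2=16, p3=4, p4=9)
step 7: fire t3:  (p0=1, p1=1, p2=16, p3=4, p4=9) → (p0=1, p1=1, p2=19, p3=4, p4=10)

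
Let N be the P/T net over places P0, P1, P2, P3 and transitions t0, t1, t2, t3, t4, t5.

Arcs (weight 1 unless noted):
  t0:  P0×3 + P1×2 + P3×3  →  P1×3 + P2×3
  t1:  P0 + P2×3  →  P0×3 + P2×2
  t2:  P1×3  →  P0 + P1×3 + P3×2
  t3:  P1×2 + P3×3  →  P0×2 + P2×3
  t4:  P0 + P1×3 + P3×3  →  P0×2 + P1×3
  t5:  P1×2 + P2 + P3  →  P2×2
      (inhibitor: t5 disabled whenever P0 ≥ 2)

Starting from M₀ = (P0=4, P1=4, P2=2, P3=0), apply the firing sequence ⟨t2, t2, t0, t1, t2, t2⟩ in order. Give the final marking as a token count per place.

(P0=7, P1=5, P2=4, P3=5)

step 1: fire t2:  (P0=4, P1=4, P2=2, P3=0) → (P0=5, P1=4, P2=2, P3=2)
step 2: fire t2:  (P0=5, P1=4, P2=2, P3=2) → (P0=6, P1=4, P2=2, P3=4)
step 3: fire t0:  (P0=6, P1=4, P2=2, P3=4) → (P0=3, P1=5, P2=5, P3=1)
step 4: fire t1:  (P0=3, P1=5, P2=5, P3=1) → (P0=5, P1=5, P2=4, P3=1)
step 5: fire t2:  (P0=5, P1=5, P2=4, P3=1) → (P0=6, P1=5, P2=4, P3=3)
step 6: fire t2:  (P0=6, P1=5, P2=4, P3=3) → (P0=7, P1=5, P2=4, P3=5)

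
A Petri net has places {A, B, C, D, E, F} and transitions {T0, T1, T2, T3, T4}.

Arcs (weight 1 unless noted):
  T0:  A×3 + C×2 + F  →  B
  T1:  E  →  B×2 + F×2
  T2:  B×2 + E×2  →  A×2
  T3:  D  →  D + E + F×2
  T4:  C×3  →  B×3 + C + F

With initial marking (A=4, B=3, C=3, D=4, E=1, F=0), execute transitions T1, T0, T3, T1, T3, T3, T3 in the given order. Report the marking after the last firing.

(A=1, B=8, C=1, D=4, E=3, F=11)

step 1: fire T1:  (A=4, B=3, C=3, D=4, E=1, F=0) → (A=4, B=5, C=3, D=4, E=0, F=2)
step 2: fire T0:  (A=4, B=5, C=3, D=4, E=0, F=2) → (A=1, B=6, C=1, D=4, E=0, F=1)
step 3: fire T3:  (A=1, B=6, C=1, D=4, E=0, F=1) → (A=1, B=6, C=1, D=4, E=1, F=3)
step 4: fire T1:  (A=1, B=6, C=1, D=4, E=1, F=3) → (A=1, B=8, C=1, D=4, E=0, F=5)
step 5: fire T3:  (A=1, B=8, C=1, D=4, E=0, F=5) → (A=1, B=8, C=1, D=4, E=1, F=7)
step 6: fire T3:  (A=1, B=8, C=1, D=4, E=1, F=7) → (A=1, B=8, C=1, D=4, E=2, F=9)
step 7: fire T3:  (A=1, B=8, C=1, D=4, E=2, F=9) → (A=1, B=8, C=1, D=4, E=3, F=11)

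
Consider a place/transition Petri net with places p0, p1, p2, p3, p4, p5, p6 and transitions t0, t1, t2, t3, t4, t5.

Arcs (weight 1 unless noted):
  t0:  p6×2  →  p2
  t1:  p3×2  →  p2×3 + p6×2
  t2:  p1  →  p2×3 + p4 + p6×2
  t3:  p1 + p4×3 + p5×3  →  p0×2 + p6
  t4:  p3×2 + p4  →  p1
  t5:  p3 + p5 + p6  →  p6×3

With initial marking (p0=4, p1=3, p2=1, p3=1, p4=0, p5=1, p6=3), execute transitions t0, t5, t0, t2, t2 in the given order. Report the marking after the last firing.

(p0=4, p1=1, p2=9, p3=0, p4=2, p5=0, p6=5)

step 1: fire t0:  (p0=4, p1=3, p2=1, p3=1, p4=0, p5=1, p6=3) → (p0=4, p1=3, p2=2, p3=1, p4=0, p5=1, p6=1)
step 2: fire t5:  (p0=4, p1=3, p2=2, p3=1, p4=0, p5=1, p6=1) → (p0=4, p1=3, p2=2, p3=0, p4=0, p5=0, p6=3)
step 3: fire t0:  (p0=4, p1=3, p2=2, p3=0, p4=0, p5=0, p6=3) → (p0=4, p1=3, p2=3, p3=0, p4=0, p5=0, p6=1)
step 4: fire t2:  (p0=4, p1=3, p2=3, p3=0, p4=0, p5=0, p6=1) → (p0=4, p1=2, p2=6, p3=0, p4=1, p5=0, p6=3)
step 5: fire t2:  (p0=4, p1=2, p2=6, p3=0, p4=1, p5=0, p6=3) → (p0=4, p1=1, p2=9, p3=0, p4=2, p5=0, p6=5)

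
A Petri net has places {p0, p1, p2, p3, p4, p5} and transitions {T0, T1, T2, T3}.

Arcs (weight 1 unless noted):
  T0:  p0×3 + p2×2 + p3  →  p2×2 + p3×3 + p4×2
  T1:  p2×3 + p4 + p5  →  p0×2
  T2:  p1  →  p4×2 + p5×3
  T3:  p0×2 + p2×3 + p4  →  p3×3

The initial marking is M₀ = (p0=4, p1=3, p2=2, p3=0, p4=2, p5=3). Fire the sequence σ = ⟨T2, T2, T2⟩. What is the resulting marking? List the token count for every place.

step 1: fire T2:  (p0=4, p1=3, p2=2, p3=0, p4=2, p5=3) → (p0=4, p1=2, p2=2, p3=0, p4=4, p5=6)
step 2: fire T2:  (p0=4, p1=2, p2=2, p3=0, p4=4, p5=6) → (p0=4, p1=1, p2=2, p3=0, p4=6, p5=9)
step 3: fire T2:  (p0=4, p1=1, p2=2, p3=0, p4=6, p5=9) → (p0=4, p1=0, p2=2, p3=0, p4=8, p5=12)

(p0=4, p1=0, p2=2, p3=0, p4=8, p5=12)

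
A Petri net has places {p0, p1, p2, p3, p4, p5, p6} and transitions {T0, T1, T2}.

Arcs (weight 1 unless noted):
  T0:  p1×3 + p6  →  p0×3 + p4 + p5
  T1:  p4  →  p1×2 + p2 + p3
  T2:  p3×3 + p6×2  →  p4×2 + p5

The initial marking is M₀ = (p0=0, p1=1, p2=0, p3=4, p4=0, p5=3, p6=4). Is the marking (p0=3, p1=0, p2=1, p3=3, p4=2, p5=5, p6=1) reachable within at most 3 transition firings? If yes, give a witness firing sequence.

NO — not reachable within 3 firings

depth 0: 1 marking
depth 1: 2 markings reached so far
depth 2: 3 markings reached so far
depth 3: 5 markings reached so far
target is not among the 5 markings reachable within 3 steps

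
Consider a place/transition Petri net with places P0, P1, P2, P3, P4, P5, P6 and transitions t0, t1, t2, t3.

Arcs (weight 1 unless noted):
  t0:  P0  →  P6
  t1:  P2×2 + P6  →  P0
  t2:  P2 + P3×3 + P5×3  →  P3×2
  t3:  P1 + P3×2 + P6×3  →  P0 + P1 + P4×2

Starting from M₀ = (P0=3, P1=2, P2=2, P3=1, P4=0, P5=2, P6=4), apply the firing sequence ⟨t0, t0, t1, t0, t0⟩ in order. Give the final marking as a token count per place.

step 1: fire t0:  (P0=3, P1=2, P2=2, P3=1, P4=0, P5=2, P6=4) → (P0=2, P1=2, P2=2, P3=1, P4=0, P5=2, P6=5)
step 2: fire t0:  (P0=2, P1=2, P2=2, P3=1, P4=0, P5=2, P6=5) → (P0=1, P1=2, P2=2, P3=1, P4=0, P5=2, P6=6)
step 3: fire t1:  (P0=1, P1=2, P2=2, P3=1, P4=0, P5=2, P6=6) → (P0=2, P1=2, P2=0, P3=1, P4=0, P5=2, P6=5)
step 4: fire t0:  (P0=2, P1=2, P2=0, P3=1, P4=0, P5=2, P6=5) → (P0=1, P1=2, P2=0, P3=1, P4=0, P5=2, P6=6)
step 5: fire t0:  (P0=1, P1=2, P2=0, P3=1, P4=0, P5=2, P6=6) → (P0=0, P1=2, P2=0, P3=1, P4=0, P5=2, P6=7)

(P0=0, P1=2, P2=0, P3=1, P4=0, P5=2, P6=7)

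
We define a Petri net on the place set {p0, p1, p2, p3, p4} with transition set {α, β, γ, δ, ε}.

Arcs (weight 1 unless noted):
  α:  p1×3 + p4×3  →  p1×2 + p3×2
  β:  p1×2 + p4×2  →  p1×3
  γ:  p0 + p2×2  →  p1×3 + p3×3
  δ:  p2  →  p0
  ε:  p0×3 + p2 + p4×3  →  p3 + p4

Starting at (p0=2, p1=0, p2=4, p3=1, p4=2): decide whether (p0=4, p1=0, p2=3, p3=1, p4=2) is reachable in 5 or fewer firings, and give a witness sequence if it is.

NO — not reachable within 5 firings

depth 0: 1 marking
depth 1: 3 markings reached so far
depth 2: 7 markings reached so far
depth 3: 11 markings reached so far
depth 4: 13 markings reached so far
depth 5: 13 markings reached so far
(frontier empty at depth 5; search complete)
target is not among the 13 markings reachable within 5 steps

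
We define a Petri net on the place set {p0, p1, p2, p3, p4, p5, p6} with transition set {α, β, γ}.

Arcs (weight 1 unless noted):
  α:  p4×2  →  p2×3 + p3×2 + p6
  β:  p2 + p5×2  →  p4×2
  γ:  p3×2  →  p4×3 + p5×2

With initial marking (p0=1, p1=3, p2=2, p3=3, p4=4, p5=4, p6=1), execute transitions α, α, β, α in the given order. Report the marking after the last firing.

step 1: fire α:  (p0=1, p1=3, p2=2, p3=3, p4=4, p5=4, p6=1) → (p0=1, p1=3, p2=5, p3=5, p4=2, p5=4, p6=2)
step 2: fire α:  (p0=1, p1=3, p2=5, p3=5, p4=2, p5=4, p6=2) → (p0=1, p1=3, p2=8, p3=7, p4=0, p5=4, p6=3)
step 3: fire β:  (p0=1, p1=3, p2=8, p3=7, p4=0, p5=4, p6=3) → (p0=1, p1=3, p2=7, p3=7, p4=2, p5=2, p6=3)
step 4: fire α:  (p0=1, p1=3, p2=7, p3=7, p4=2, p5=2, p6=3) → (p0=1, p1=3, p2=10, p3=9, p4=0, p5=2, p6=4)

(p0=1, p1=3, p2=10, p3=9, p4=0, p5=2, p6=4)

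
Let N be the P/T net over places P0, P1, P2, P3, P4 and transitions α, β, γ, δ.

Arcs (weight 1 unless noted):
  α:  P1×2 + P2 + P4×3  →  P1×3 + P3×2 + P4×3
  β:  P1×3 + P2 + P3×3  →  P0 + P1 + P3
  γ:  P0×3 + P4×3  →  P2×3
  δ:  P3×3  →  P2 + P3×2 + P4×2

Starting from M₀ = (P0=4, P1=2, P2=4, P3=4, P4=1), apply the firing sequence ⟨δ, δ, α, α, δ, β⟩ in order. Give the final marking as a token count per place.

(P0=5, P1=2, P2=4, P3=3, P4=7)

step 1: fire δ:  (P0=4, P1=2, P2=4, P3=4, P4=1) → (P0=4, P1=2, P2=5, P3=3, P4=3)
step 2: fire δ:  (P0=4, P1=2, P2=5, P3=3, P4=3) → (P0=4, P1=2, P2=6, P3=2, P4=5)
step 3: fire α:  (P0=4, P1=2, P2=6, P3=2, P4=5) → (P0=4, P1=3, P2=5, P3=4, P4=5)
step 4: fire α:  (P0=4, P1=3, P2=5, P3=4, P4=5) → (P0=4, P1=4, P2=4, P3=6, P4=5)
step 5: fire δ:  (P0=4, P1=4, P2=4, P3=6, P4=5) → (P0=4, P1=4, P2=5, P3=5, P4=7)
step 6: fire β:  (P0=4, P1=4, P2=5, P3=5, P4=7) → (P0=5, P1=2, P2=4, P3=3, P4=7)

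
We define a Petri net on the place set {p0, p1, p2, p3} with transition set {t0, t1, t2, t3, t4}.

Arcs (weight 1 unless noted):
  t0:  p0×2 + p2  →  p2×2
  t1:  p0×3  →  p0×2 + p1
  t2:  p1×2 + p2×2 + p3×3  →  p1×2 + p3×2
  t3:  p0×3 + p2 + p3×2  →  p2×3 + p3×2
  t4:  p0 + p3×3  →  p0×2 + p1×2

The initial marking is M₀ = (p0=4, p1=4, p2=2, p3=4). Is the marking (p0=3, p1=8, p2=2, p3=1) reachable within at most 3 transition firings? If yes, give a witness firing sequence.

step 1: fire t1:  (p0=4, p1=4, p2=2, p3=4) → (p0=3, p1=5, p2=2, p3=4)
step 2: fire t1:  (p0=3, p1=5, p2=2, p3=4) → (p0=2, p1=6, p2=2, p3=4)
step 3: fire t4:  (p0=2, p1=6, p2=2, p3=4) → (p0=3, p1=8, p2=2, p3=1)

YES — reachable via ⟨t1, t1, t4⟩ (3 firings)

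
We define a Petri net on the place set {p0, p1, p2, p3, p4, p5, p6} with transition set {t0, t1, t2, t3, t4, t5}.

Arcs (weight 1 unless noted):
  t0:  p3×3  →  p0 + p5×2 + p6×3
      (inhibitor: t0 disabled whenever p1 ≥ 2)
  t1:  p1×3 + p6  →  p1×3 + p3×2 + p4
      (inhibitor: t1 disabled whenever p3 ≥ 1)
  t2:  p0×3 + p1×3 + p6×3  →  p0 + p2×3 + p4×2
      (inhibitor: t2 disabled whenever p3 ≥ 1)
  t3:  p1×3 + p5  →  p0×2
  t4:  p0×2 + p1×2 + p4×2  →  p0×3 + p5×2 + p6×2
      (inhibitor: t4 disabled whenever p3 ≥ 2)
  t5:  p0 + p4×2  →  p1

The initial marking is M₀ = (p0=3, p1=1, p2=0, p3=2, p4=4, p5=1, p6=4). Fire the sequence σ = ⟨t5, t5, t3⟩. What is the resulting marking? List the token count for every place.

(p0=3, p1=0, p2=0, p3=2, p4=0, p5=0, p6=4)

step 1: fire t5:  (p0=3, p1=1, p2=0, p3=2, p4=4, p5=1, p6=4) → (p0=2, p1=2, p2=0, p3=2, p4=2, p5=1, p6=4)
step 2: fire t5:  (p0=2, p1=2, p2=0, p3=2, p4=2, p5=1, p6=4) → (p0=1, p1=3, p2=0, p3=2, p4=0, p5=1, p6=4)
step 3: fire t3:  (p0=1, p1=3, p2=0, p3=2, p4=0, p5=1, p6=4) → (p0=3, p1=0, p2=0, p3=2, p4=0, p5=0, p6=4)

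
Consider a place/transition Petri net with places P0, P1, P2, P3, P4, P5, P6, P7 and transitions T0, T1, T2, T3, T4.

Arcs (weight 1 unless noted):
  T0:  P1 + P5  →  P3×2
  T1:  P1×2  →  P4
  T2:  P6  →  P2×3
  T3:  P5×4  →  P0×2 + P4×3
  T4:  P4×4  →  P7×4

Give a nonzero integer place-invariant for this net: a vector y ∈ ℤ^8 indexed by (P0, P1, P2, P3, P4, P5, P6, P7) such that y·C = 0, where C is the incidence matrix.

Incidence matrix C (rows=places, cols=transitions):
       T0   T1   T2   T3   T4
   P0   0    0    0    2    0
   P1  -1   -2    0    0    0
   P2   0    0    3    0    0
   P3   2    0    0    0    0
   P4   0    1    0    3   -4
   P5  -1    0    0   -4    0
   P6   0    0   -1    0    0
   P7   0    0    0    0    4

Candidate y = [4, 0, 0, 1, 0, 2, 0, 0]; check y·C column-wise:
  col T0: 4·0 + 0·-1 + 1·2 + 2·-1 = 0
  col T1: 4·0 + 0·-2 + 1·0 + 0·1 + 2·0 = 0
  col T2: 4·0 + 0·3 + 1·0 + 2·0 + 0·-1 = 0
  col T3: 4·2 + 1·0 + 0·3 + 2·-4 = 0
  col T4: 4·0 + 1·0 + 0·-4 + 2·0 + 0·4 = 0

y = (P0:4, P1:0, P2:0, P3:1, P4:0, P5:2, P6:0, P7:0)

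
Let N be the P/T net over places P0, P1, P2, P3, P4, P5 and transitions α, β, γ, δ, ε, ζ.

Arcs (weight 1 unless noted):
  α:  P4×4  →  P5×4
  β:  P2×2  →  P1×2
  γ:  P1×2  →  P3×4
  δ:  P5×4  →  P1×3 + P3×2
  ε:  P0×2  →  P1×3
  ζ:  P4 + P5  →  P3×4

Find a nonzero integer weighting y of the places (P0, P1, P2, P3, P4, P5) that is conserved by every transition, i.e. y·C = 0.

Incidence matrix C (rows=places, cols=transitions):
        α    β    γ    δ    ε    ζ
   P0   0    0    0    0   -2    0
   P1   0    2   -2    3    3    0
   P2   0   -2    0    0    0    0
   P3   0    0    4    2    0    4
   P4  -4    0    0    0    0   -1
   P5   4    0    0   -4    0   -1

Candidate y = [3, 2, 2, 1, 2, 2]; check y·C column-wise:
  col α: 3·0 + 2·0 + 2·0 + 1·0 + 2·-4 + 2·4 = 0
  col β: 3·0 + 2·2 + 2·-2 + 1·0 + 2·0 + 2·0 = 0
  col γ: 3·0 + 2·-2 + 2·0 + 1·4 + 2·0 + 2·0 = 0
  col δ: 3·0 + 2·3 + 2·0 + 1·2 + 2·0 + 2·-4 = 0
  col ε: 3·-2 + 2·3 + 2·0 + 1·0 + 2·0 + 2·0 = 0
  col ζ: 3·0 + 2·0 + 2·0 + 1·4 + 2·-1 + 2·-1 = 0

y = (P0:3, P1:2, P2:2, P3:1, P4:2, P5:2)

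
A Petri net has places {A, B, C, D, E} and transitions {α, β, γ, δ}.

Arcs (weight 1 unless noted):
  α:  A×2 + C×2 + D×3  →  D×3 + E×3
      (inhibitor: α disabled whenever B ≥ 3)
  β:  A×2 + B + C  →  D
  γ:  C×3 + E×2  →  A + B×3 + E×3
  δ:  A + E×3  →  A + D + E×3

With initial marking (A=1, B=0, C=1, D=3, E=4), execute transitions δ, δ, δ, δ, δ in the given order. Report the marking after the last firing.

step 1: fire δ:  (A=1, B=0, C=1, D=3, E=4) → (A=1, B=0, C=1, D=4, E=4)
step 2: fire δ:  (A=1, B=0, C=1, D=4, E=4) → (A=1, B=0, C=1, D=5, E=4)
step 3: fire δ:  (A=1, B=0, C=1, D=5, E=4) → (A=1, B=0, C=1, D=6, E=4)
step 4: fire δ:  (A=1, B=0, C=1, D=6, E=4) → (A=1, B=0, C=1, D=7, E=4)
step 5: fire δ:  (A=1, B=0, C=1, D=7, E=4) → (A=1, B=0, C=1, D=8, E=4)

(A=1, B=0, C=1, D=8, E=4)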